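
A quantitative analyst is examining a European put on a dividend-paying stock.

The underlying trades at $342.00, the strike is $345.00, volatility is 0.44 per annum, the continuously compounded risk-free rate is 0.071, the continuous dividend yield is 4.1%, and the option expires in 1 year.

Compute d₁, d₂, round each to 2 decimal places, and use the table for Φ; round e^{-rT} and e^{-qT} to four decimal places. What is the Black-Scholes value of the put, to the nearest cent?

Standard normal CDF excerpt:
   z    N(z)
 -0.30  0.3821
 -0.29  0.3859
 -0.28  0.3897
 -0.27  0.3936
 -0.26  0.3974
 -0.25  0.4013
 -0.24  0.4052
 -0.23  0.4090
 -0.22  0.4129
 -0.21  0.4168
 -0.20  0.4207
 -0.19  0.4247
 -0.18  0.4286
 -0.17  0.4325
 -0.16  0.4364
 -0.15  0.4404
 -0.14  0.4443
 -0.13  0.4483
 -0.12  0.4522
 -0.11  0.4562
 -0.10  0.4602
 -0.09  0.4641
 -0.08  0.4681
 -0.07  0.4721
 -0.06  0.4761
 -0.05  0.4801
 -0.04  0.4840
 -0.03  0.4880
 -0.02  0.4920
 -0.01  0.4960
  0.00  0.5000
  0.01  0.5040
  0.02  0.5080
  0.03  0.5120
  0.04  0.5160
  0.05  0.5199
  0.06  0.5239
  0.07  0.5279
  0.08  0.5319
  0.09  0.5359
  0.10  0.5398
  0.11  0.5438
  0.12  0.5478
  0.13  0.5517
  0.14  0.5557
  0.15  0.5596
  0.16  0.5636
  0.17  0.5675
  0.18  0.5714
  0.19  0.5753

$53.18

σ√T = 0.44 × 1.0000 = 0.4400
ln(S/K) + (r − q + σ²/2)T = ln(342/345) + (0.071 − 0.041 + 0.44²/2)·1 = -0.0087 + 0.1268 = 0.1181
d₁ = 0.1181 / 0.4400 = 0.2683 which rounds to 0.27
d₂ = d₁ − σ√T = 0.2683 − 0.4400 = -0.1717 which rounds to -0.17
e^(−qT) = e^(−0.041·1) = 0.9598;  e^(−rT) = e^(−0.071·1) = 0.9315
P = 345·0.9315·N(0.17) − 342·0.9598·N(-0.27) = 345·0.9315·0.5675 − 342·0.9598·0.3936 = 182.3761 − 129.1998 = 53.1762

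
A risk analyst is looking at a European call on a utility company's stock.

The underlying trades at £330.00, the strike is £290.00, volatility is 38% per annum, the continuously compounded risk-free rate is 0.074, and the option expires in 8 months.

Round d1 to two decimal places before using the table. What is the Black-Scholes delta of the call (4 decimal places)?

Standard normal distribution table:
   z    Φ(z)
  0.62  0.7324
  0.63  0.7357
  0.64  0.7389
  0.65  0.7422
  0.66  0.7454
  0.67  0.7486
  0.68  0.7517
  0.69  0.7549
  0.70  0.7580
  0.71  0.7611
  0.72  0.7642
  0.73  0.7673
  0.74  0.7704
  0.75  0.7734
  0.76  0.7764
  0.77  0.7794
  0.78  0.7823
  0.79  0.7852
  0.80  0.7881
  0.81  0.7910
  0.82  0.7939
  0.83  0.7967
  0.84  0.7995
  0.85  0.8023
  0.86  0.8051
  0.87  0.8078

σ√T = 0.38·√0.6667 = 0.3103
ln(S/K) + (r + σ²/2)T = ln(330/290) + (0.074 + 0.38²/2)·0.6667 = 0.1292 + 0.0975 = 0.2267
d₁ = 0.2267 / 0.3103 = 0.7306 → 0.73
N(d₁) = N(0.73) = 0.7673
Δ_call = N(d₁) = 0.7673

0.7673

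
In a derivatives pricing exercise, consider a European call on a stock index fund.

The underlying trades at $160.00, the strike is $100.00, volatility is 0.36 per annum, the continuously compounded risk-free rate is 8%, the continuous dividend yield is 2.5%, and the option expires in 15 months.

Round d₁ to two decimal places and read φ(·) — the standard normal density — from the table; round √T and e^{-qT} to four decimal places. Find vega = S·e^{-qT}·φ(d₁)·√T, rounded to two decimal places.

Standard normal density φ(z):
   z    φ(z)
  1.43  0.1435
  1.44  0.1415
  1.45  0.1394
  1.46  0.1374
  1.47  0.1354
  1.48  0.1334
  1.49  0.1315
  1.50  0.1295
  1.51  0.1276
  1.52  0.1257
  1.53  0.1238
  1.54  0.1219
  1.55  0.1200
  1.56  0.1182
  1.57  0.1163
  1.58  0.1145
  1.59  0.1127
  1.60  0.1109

σ√T = 0.36·√1.25 = 0.4025
ln(S/K) + (r − q + σ²/2)T = ln(160/100) + (0.08 − 0.025 + 0.36²/2)·1.25 = 0.4700 + 0.1497 = 0.6198
d₁ = 0.6198 / 0.4025 = 1.5398 ⇒ 1.54
√T = √1.25 = 1.1180
φ(d₁) = φ(1.54) = 0.1219
e^(−qT) = e^(−0.025·1.25) = 0.9692
vega = S·e^(−qT)·φ(d₁)·√T = 160·0.9692·0.1219·1.1180 = 21.1339

21.13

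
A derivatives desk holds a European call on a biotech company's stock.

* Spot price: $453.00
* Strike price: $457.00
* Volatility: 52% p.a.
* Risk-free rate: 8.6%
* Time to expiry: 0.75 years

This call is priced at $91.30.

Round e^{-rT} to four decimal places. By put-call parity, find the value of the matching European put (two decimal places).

$66.74

e^(−rT) = e^(−0.086·0.75) = 0.9375
Put-call parity: C − P = S − K·e^(−rT) = 453 − 457·0.9375 = 453 − 428.4375 = 24.5625
P = C − (C − P) = 91.30 − (24.5625) = 66.7375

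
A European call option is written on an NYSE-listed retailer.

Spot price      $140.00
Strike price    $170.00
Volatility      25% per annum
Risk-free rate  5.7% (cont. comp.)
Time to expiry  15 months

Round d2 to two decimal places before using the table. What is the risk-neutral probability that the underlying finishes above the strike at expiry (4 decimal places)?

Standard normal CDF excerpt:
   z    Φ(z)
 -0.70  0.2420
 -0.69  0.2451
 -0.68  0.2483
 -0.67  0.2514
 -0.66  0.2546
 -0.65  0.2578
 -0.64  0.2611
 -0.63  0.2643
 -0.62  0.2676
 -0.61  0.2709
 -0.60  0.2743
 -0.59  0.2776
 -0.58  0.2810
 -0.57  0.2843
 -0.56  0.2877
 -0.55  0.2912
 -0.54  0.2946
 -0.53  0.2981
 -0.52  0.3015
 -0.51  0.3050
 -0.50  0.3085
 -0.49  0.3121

0.2810

T = 1.25;  σ√T = 0.2795
d₁ = [ln(140/170) + (0.057 + 0.25²/2)·1.25] / 0.2795 = [-0.1942 + 0.1103] / 0.2795 = -0.3000 ≈ -0.30
d₂ = d₁ − σ√T = -0.3000 − 0.2795 = -0.5795 ≈ -0.58
Pr(exercise) under Q = N(d₂) = 0.2810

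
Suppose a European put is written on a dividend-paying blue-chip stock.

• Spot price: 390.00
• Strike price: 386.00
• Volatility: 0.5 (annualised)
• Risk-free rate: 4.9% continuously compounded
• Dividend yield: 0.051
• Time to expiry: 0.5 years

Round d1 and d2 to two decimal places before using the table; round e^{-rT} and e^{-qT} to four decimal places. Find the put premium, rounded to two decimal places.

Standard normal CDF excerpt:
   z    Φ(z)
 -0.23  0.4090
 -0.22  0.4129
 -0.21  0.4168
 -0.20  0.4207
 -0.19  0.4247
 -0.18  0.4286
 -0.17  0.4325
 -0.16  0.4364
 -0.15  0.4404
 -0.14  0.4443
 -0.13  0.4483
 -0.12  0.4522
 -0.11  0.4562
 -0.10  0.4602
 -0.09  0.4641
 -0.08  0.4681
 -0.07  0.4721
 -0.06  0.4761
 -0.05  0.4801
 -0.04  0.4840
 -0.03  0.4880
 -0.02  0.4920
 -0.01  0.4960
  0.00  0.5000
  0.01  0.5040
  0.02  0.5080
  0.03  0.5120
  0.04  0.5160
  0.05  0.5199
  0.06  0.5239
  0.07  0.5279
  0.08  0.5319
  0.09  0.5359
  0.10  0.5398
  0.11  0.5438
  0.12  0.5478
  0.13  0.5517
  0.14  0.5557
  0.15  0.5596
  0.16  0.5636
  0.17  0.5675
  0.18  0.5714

50.84

σ√T = 0.5·√0.5 = 0.3536
d₁ = [ln(390/386) + (0.049 − 0.051 + 0.5²/2)·0.5] / 0.3536 = [0.0103 + 0.0615] / 0.3536 = 0.2031 ⇒ 0.20
d₂ = d₁ − σ√T = 0.2031 − 0.3536 = -0.1504 ⇒ -0.15
exp(−qT) = exp(−0.051·0.5) = 0.9748;  exp(−rT) = exp(−0.049·0.5) = 0.9758
P = 386·0.9758·N(0.15) − 390·0.9748·N(-0.20) = 386·0.9758·0.5596 − 390·0.9748·0.4207 = 210.7783 − 159.9384 = 50.8399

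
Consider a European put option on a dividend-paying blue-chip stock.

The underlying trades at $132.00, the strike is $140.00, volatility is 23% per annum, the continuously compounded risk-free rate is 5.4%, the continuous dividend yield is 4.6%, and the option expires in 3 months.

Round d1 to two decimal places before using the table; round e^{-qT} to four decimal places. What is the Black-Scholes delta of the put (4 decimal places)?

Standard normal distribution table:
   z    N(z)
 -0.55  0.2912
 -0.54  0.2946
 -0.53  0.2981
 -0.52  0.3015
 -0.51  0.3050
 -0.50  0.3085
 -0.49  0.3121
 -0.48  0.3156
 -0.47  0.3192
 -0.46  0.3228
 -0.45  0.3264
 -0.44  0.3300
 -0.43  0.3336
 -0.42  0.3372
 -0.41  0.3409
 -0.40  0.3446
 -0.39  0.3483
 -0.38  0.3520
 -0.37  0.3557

σ√T = 0.23·√0.25 = 0.1150
ln(S/K) + (r − q + σ²/2)T = ln(132/140) + (0.054 − 0.046 + 0.23²/2)·0.25 = -0.0588 + 0.0086 = -0.0502
d₁ = -0.0502 / 0.1150 = -0.4368 → -0.44
N(d₁) = N(-0.44) = 0.3300
Δ_put = e^(−qT)·(N(d₁) − 1) = 0.9886·(0.3300 − 1) = -0.6624

-0.6624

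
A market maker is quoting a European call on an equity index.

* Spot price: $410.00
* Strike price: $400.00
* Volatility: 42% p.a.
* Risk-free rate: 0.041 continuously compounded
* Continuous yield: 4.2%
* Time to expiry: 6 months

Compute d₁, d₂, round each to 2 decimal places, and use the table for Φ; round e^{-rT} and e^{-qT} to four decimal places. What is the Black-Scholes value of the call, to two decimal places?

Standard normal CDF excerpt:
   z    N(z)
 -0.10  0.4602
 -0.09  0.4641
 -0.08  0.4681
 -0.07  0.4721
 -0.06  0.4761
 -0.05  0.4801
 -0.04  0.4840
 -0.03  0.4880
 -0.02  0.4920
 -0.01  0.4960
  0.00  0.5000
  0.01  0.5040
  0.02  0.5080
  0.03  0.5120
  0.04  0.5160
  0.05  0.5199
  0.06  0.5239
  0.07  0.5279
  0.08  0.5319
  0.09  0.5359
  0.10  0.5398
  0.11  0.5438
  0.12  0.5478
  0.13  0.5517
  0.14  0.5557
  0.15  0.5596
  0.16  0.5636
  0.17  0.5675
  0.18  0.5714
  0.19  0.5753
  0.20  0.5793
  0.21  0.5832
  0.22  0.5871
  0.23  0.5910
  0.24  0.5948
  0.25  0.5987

$52.26

σ√T = 0.42 × 0.7071 = 0.2970
d₁ = [ln(410/400) + (0.041 − 0.042 + 0.42²/2)·0.5] / 0.2970 = [0.0247 + 0.0436] / 0.2970 = 0.2300 ⇒ 0.23
d₂ = d₁ − σ√T = 0.2300 − 0.2970 = -0.0670 ⇒ -0.07
e^(−qT) = e^(−0.042·0.5) = 0.9792;  e^(−rT) = e^(−0.041·0.5) = 0.9797
C = 410·0.9792·N(0.23) − 400·0.9797·N(-0.07) = 410·0.9792·0.5910 − 400·0.9797·0.4721 = 237.2700 − 185.0065 = 52.2634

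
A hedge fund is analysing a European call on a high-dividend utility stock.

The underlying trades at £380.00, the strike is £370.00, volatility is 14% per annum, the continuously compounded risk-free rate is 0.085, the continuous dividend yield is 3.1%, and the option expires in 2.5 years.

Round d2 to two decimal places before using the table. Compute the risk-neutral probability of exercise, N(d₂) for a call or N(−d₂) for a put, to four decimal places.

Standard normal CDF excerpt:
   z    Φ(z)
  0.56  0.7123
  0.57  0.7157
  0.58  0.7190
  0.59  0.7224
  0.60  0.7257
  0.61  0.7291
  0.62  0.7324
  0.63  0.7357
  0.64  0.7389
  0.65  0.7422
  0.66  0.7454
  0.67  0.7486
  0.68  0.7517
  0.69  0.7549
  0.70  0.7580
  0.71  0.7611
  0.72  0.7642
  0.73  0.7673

T = 2.5;  σ√T = 0.2214
ln(S/K) + (r − q + σ²/2)T = ln(380/370) + (0.085 − 0.031 + 0.14²/2)·2.5 = 0.0267 + 0.1595 = 0.1862
d₁ = 0.1862 / 0.2214 = 0.8410 ≈ 0.84
d₂ = d₁ − σ√T = 0.8410 − 0.2214 = 0.6197 ≈ 0.62
Risk-neutral Pr[S_T > K] = N(d₂) = N(0.62) = 0.7324

0.7324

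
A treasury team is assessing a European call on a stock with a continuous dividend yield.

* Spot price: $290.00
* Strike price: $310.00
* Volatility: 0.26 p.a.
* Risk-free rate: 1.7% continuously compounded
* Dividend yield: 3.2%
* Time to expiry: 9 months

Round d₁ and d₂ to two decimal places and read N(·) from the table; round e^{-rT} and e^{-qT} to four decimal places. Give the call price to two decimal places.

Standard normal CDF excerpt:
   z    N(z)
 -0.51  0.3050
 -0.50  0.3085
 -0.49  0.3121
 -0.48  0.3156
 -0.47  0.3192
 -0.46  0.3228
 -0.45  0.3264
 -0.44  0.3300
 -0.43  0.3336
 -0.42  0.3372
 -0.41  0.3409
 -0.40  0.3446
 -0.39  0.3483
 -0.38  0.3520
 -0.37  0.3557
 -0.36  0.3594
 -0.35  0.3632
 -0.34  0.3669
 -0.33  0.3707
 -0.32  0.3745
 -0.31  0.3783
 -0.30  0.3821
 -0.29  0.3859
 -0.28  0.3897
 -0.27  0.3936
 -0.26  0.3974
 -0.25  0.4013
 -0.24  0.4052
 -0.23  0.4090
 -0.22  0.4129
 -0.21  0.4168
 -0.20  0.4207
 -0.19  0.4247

σ√T = 0.26 × 0.8660 = 0.2252
d₁ = [ln(290/310) + (0.017 − 0.032 + 0.26²/2)·0.75] / 0.2252 = [-0.0667 + 0.0141] / 0.2252 = -0.2336 → -0.23
d₂ = d₁ − σ√T = -0.2336 − 0.2252 = -0.4587 → -0.46
exp(−qT) = exp(−0.032·0.75) = 0.9763;  exp(−rT) = exp(−0.017·0.75) = 0.9873
N(d₁) = N(-0.23) = 0.4090;  N(d₂) = N(-0.46) = 0.3228
C = 290·0.9763·0.4090 − 310·0.9873·0.3228 = 115.7989 − 98.7971 = 17.0018

$17.00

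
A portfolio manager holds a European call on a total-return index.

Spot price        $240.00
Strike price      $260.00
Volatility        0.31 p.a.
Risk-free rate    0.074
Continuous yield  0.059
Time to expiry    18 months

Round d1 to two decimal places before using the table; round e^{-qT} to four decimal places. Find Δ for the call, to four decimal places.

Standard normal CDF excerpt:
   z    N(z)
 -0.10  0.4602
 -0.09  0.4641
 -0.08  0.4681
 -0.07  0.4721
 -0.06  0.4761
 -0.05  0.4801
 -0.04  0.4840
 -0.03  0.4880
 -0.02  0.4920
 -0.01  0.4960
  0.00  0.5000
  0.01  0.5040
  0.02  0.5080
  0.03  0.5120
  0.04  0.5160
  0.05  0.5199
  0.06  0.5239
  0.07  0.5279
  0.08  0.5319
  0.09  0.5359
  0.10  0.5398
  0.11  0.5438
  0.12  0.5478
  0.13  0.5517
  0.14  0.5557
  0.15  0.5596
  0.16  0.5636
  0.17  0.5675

0.4723

σ√T = 0.31 × 1.2247 = 0.3797
ln(S/K) + (r − q + σ²/2)T = ln(240/260) + (0.074 − 0.059 + 0.31²/2)·1.5 = -0.0800 + 0.0946 = 0.0145
d₁ = 0.0145 / 0.3797 = 0.0383 → 0.04
N(d₁) = N(0.04) = 0.5160
Δ_call = e^(−qT)·N(d₁) = 0.9153·0.5160 = 0.4723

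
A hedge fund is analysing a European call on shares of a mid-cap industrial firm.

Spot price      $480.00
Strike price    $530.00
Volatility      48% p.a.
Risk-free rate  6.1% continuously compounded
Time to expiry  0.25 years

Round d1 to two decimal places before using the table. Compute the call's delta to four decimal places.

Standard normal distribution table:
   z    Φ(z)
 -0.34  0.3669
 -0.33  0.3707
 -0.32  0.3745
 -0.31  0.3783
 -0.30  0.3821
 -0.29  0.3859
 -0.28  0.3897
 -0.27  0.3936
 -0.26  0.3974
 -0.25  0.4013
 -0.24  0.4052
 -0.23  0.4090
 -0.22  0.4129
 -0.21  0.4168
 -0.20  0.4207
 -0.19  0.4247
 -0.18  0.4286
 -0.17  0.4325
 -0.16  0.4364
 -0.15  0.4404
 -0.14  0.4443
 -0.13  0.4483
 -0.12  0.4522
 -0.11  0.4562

σ√T = 0.48 × 0.5000 = 0.2400
d₁ = [ln(480/530) + (0.061 + 0.48²/2)·0.25] / 0.2400 = [-0.0991 + 0.0440] / 0.2400 = -0.2293 → -0.23
N(d₁) = N(-0.23) = 0.4090
Δ_call = N(d₁) = 0.4090

0.4090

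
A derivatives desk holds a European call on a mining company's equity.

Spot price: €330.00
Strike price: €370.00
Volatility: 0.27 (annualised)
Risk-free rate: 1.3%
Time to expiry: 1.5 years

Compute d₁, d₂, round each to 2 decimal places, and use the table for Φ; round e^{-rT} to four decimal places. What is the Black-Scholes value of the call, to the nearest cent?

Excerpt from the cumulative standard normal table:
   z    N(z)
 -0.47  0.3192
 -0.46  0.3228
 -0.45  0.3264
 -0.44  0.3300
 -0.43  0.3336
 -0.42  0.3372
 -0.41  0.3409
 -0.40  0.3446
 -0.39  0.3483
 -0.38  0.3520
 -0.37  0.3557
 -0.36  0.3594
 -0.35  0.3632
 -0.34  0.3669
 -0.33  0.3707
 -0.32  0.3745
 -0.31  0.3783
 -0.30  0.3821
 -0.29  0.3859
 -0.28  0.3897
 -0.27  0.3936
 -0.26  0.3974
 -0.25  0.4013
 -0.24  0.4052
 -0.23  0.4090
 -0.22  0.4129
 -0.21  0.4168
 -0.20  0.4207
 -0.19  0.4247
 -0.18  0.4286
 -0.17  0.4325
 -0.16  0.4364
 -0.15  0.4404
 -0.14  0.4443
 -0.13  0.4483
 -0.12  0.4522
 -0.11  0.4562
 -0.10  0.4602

€30.79

σ√T = 0.27 × 1.2247 = 0.3307
ln(S/K) + (r + σ²/2)T = ln(330/370) + (0.013 + 0.27²/2)·1.5 = -0.1144 + 0.0742 = -0.0402
d₁ = -0.0402 / 0.3307 = -0.1217 which rounds to -0.12
d₂ = d₁ − σ√T = -0.1217 − 0.3307 = -0.4524 which rounds to -0.45
exp(−rT) = exp(−0.013·1.5) = 0.9807
N(d₁) = N(-0.12) = 0.4522;  N(d₂) = N(-0.45) = 0.3264
C = 330·0.4522 − 370·0.9807·0.3264 = 149.2260 − 118.4372 = 30.7888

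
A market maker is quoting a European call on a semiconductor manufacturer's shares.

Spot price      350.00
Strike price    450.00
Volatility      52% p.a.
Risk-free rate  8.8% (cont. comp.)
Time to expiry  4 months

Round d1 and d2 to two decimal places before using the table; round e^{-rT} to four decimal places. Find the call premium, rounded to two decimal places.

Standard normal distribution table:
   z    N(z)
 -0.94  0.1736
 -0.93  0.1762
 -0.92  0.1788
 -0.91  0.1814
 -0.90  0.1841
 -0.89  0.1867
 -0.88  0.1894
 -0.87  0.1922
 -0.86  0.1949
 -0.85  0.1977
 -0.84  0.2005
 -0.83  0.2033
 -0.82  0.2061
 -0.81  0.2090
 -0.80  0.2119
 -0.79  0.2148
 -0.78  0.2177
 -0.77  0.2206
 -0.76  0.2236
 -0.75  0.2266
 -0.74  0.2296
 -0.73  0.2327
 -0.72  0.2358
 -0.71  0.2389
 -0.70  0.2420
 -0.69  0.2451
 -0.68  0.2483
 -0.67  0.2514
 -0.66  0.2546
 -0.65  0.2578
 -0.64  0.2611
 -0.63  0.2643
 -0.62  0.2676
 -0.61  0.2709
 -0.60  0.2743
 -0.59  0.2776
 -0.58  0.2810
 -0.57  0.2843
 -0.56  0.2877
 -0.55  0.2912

15.57

σ√T = 0.52·√0.3333 = 0.3002
d₁ = [ln(350/450) + (0.088 + 0.52²/2)·0.3333] / 0.3002 = [-0.2513 + 0.0744] / 0.3002 = -0.5893 ⇒ -0.59
d₂ = d₁ − σ√T = -0.5893 − 0.3002 = -0.8895 ⇒ -0.89
e^(−rT) = e^(−0.088·0.3333) = 0.9711
N(d₁) = N(-0.59) = 0.2776;  N(d₂) = N(-0.89) = 0.1867
C = 350·0.2776 − 450·0.9711·0.1867 = 97.1600 − 81.5870 = 15.5730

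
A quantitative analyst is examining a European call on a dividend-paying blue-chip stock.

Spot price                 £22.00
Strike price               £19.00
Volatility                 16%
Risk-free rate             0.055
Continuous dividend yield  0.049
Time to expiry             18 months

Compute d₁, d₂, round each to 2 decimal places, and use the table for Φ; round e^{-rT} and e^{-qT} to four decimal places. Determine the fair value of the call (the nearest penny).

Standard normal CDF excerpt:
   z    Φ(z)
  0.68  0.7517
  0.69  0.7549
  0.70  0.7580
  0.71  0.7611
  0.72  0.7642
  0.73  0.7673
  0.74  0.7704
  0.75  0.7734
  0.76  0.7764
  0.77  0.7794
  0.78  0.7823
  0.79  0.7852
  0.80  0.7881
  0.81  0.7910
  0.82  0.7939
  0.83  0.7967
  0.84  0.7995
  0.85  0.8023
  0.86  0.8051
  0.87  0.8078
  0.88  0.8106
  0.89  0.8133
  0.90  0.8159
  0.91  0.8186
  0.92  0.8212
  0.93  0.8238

£3.36

T = 1.5;  σ√T = 0.1960
d₁ = [ln(22/19) + (0.055 − 0.049 + ½·0.16²)·1.5] / (σ√T) = (0.1466 + 0.0282) / 0.1960 = 0.8920 → 0.89
d₂ = 0.8920 − 0.1960 = 0.6961 → 0.70
e^(−qT) = e^(−0.049·1.5) = 0.9291;  e^(−rT) = e^(−0.055·1.5) = 0.9208
C = 22·0.9291·N(0.89) − 19·0.9208·N(0.70) = 22·0.9291·0.8133 − 19·0.9208·0.7580 = 16.6240 − 13.2614 = 3.3627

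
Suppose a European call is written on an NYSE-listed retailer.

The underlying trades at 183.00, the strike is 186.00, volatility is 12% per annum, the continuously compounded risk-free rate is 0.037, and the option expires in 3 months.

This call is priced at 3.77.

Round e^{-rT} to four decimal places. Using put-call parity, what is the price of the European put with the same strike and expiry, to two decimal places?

e^(−rT) = e^(−0.037·0.25) = 0.9908
Put-call parity: C − P = S − K·e^(−rT) = 183 − 186·0.9908 = 183 − 184.2888 = -1.2888
P = C − (C − P) = 3.77 − (-1.2888) = 5.0588

5.06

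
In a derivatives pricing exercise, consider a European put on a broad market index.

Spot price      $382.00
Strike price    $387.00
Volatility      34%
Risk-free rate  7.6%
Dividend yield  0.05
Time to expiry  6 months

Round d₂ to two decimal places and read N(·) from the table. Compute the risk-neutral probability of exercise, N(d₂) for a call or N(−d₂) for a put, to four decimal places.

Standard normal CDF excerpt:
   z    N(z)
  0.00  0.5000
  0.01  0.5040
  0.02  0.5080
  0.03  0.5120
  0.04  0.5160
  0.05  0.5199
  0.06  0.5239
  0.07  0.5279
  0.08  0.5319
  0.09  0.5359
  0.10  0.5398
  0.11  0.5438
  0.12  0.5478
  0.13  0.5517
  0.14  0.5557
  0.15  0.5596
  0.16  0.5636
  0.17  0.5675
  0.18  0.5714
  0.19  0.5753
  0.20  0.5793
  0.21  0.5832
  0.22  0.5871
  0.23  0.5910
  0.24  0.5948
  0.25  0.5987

σ√T = 0.34·√0.5 = 0.2404
ln(S/K) + (r − q + σ²/2)T = ln(382/387) + (0.076 − 0.05 + 0.34²/2)·0.5 = -0.0130 + 0.0419 = 0.0289
d₁ = 0.0289 / 0.2404 = 0.1202 which rounds to 0.12
d₂ = d₁ − σ√T = 0.1202 − 0.2404 = -0.1202 which rounds to -0.12
Pr(exercise) under Q = N(−d₂) = N(0.12) = 0.5478

0.5478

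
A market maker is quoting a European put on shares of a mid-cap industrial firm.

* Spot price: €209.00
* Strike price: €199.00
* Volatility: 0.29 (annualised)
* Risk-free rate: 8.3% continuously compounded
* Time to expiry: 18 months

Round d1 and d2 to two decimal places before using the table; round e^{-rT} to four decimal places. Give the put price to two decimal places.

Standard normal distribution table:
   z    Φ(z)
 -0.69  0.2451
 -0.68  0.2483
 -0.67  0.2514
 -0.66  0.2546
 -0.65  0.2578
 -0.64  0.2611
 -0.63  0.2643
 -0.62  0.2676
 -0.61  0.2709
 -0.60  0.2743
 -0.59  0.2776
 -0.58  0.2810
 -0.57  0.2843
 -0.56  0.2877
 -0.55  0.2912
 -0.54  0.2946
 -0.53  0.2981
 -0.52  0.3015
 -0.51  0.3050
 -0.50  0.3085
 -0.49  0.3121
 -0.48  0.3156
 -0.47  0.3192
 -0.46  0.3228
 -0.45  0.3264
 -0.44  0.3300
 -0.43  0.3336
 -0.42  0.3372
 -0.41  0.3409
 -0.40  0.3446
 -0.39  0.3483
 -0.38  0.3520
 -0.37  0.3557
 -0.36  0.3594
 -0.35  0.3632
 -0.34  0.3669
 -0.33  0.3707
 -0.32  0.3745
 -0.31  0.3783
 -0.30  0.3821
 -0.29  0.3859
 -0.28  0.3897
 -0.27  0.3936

σ√T = 0.29·√1.5 = 0.3552
ln(S/K) + (r + σ²/2)T = ln(209/199) + (0.083 + 0.29²/2)·1.5 = 0.0490 + 0.1876 = 0.2366
d₁ = 0.2366 / 0.3552 = 0.6662 which rounds to 0.67
d₂ = d₁ − σ√T = 0.6662 − 0.3552 = 0.3110 which rounds to 0.31
e^(−rT) = e^(−0.083·1.5) = 0.8829
N(−d₂) = N(-0.31) = 0.3783;  N(−d₁) = N(-0.67) = 0.2514
P = 199·0.8829·0.3783 − 209·0.2514 = 66.4662 − 52.5426 = 13.9236

€13.92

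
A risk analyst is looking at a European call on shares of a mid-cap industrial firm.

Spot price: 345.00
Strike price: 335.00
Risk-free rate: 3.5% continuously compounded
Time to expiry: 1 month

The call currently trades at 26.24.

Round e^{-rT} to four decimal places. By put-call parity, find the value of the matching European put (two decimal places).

exp(−rT) = exp(−0.035·0.08333) = 0.9971
Put-call parity: C − P = S − K·e^(−rT) = 345 − 335·0.9971 = 345 − 334.0285 = 10.9715
P = C − (C − P) = 26.24 − (10.9715) = 15.2685

15.27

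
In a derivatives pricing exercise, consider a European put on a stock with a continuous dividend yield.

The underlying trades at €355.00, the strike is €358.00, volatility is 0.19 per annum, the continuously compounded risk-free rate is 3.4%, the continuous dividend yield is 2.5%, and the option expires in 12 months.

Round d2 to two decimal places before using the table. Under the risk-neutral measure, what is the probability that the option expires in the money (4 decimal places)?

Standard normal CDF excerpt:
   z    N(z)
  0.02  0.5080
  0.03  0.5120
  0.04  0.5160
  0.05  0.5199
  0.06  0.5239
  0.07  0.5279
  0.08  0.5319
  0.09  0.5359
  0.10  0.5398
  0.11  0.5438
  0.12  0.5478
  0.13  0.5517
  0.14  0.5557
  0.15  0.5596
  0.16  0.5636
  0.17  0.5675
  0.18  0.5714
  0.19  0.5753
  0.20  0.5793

0.5359

T = 1;  σ√T = 0.1900
d₁ = [ln(355/358) + (0.034 − 0.025 + 0.19²/2)·1] / 0.1900 = [-0.0084 + 0.0271] / 0.1900 = 0.0981 ⇒ 0.10
d₂ = d₁ − σ√T = 0.0981 − 0.1900 = -0.0919 ⇒ -0.09
Risk-neutral Pr[S_T < K] = N(−d₂) = N(0.09) = 0.5359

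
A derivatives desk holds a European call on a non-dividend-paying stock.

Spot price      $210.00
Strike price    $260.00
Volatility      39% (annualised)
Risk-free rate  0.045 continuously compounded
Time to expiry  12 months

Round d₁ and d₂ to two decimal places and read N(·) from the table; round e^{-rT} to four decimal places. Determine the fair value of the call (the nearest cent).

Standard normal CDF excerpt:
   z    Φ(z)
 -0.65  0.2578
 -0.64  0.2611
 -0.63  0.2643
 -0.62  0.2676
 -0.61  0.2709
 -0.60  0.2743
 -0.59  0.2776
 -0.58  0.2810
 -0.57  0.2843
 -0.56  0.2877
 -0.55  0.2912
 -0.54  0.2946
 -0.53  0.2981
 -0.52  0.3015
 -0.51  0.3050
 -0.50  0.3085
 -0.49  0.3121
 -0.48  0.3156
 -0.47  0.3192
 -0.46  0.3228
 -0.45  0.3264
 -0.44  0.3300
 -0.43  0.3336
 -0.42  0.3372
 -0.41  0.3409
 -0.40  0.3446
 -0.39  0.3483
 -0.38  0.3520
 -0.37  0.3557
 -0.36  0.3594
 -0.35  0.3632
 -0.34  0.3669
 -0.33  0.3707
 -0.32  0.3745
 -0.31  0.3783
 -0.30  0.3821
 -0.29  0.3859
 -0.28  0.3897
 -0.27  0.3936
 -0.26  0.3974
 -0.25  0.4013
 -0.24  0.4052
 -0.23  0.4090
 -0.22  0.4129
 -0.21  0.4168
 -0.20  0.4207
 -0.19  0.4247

T = 1;  σ√T = 0.3900
d₁ = [ln(210/260) + (0.045 + ½·0.39²)·1] / (σ√T) = (-0.2136 + 0.1211) / 0.3900 = -0.2372 ⇒ -0.24
d₂ = -0.2372 − 0.3900 = -0.6272 ⇒ -0.63
e^(−rT) = e^(−0.045·1) = 0.9560
N(d₁) = N(-0.24) = 0.4052;  N(d₂) = N(-0.63) = 0.2643
C = 210·0.4052 − 260·0.9560·0.2643 = 85.0920 − 65.6944 = 19.3976

$19.40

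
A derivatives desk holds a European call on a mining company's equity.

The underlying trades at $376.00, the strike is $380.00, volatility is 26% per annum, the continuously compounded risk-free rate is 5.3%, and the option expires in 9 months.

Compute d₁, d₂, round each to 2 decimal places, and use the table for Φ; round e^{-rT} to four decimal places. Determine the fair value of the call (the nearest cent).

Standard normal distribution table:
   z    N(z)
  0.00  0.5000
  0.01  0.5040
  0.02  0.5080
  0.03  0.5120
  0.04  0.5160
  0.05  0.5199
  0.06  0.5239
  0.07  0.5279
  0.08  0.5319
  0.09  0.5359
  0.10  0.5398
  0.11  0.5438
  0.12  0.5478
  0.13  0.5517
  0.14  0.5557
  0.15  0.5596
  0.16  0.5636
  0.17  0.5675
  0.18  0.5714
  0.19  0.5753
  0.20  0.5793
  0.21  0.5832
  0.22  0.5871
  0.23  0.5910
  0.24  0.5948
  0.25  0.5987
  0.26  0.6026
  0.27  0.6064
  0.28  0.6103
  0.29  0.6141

$38.13

σ√T = 0.26 × 0.8660 = 0.2252
d₁ = [ln(376/380) + (0.053 + 0.26²/2)·0.75] / 0.2252 = [-0.0106 + 0.0651] / 0.2252 = 0.2421 → 0.24
d₂ = d₁ − σ√T = 0.2421 − 0.2252 = 0.0170 → 0.02
exp(−rT) = exp(−0.053·0.75) = 0.9610
N(d₁) = N(0.24) = 0.5948;  N(d₂) = N(0.02) = 0.5080
C = 376·0.5948 − 380·0.9610·0.5080 = 223.6448 − 185.5114 = 38.1334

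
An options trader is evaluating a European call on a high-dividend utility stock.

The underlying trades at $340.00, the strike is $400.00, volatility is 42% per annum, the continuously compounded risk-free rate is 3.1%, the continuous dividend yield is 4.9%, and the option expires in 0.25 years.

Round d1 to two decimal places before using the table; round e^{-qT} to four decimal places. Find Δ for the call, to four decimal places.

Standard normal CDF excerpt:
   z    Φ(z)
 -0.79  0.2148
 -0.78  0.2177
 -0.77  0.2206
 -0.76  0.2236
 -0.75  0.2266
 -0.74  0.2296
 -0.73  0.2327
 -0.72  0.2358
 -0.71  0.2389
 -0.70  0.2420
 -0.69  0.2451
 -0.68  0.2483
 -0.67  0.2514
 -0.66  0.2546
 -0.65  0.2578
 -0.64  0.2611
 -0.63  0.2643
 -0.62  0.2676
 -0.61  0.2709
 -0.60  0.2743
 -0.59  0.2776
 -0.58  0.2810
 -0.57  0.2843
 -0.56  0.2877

σ√T = 0.42 × 0.5000 = 0.2100
d₁ = [ln(340/400) + (0.031 − 0.049 + 0.42²/2)·0.25] / 0.2100 = [-0.1625 + 0.0175] / 0.2100 = -0.6903 which rounds to -0.69
N(d₁) = N(-0.69) = 0.2451
Δ_call = exp(−qT)·N(d₁) = 0.9878·0.2451 = 0.2421

0.2421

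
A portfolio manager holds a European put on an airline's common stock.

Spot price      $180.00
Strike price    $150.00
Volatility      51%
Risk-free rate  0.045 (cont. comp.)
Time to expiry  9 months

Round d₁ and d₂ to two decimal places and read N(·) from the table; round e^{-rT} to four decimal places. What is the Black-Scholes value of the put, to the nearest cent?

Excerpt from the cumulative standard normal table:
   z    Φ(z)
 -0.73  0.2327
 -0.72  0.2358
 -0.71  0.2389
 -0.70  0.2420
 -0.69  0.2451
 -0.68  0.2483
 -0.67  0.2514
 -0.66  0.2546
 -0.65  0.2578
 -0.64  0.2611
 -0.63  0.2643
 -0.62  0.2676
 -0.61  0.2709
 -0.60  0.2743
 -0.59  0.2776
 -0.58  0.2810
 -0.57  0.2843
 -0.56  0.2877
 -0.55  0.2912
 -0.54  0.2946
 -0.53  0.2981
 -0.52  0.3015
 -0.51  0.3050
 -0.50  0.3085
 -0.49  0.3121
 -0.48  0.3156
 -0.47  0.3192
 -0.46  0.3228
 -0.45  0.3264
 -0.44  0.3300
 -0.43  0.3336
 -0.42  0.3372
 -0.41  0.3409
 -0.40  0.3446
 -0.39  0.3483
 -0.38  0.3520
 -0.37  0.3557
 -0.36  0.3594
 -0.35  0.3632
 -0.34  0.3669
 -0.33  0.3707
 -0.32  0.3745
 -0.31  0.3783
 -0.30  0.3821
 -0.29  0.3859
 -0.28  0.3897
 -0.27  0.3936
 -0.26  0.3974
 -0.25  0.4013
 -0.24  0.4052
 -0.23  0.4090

σ√T = 0.51 × 0.8660 = 0.4417
d₁ = [ln(180/150) + (0.045 + 0.51²/2)·0.75] / 0.4417 = [0.1823 + 0.1313] / 0.4417 = 0.7100 which rounds to 0.71
d₂ = d₁ − σ√T = 0.7100 − 0.4417 = 0.2684 which rounds to 0.27
exp(−rT) = exp(−0.045·0.75) = 0.9668
N(−d₂) = N(-0.27) = 0.3936;  N(−d₁) = N(-0.71) = 0.2389
P = 150·0.9668·0.3936 − 180·0.2389 = 57.0799 − 43.0020 = 14.0779

$14.08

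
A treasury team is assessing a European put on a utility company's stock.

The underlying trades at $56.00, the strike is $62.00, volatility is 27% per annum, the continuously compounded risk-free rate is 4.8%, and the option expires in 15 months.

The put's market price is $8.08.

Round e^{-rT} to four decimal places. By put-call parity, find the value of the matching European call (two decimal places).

e^(−rT) = e^(−0.048·1.25) = 0.9418
Put-call parity: C − P = S − K·e^(−rT) = 56 − 62·0.9418 = 56 − 58.3916 = -2.3916
C = P + (C − P) = 8.08 + (-2.3916) = 5.6884

$5.69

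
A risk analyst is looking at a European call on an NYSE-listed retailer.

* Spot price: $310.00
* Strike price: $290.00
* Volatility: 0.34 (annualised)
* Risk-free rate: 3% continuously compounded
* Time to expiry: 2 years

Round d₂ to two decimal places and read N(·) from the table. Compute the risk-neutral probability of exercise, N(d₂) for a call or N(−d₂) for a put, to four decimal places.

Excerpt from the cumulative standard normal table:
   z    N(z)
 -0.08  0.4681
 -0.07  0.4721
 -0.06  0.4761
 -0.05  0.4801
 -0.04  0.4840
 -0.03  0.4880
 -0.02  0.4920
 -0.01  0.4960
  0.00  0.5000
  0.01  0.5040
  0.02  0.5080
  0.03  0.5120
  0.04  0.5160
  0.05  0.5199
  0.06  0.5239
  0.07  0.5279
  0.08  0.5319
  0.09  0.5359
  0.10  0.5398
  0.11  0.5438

σ√T = 0.34 × 1.4142 = 0.4808
d₁ = [ln(310/290) + (0.03 + 0.34²/2)·2] / 0.4808 = [0.0667 + 0.1756] / 0.4808 = 0.5039 ⇒ 0.50
d₂ = d₁ − σ√T = 0.5039 − 0.4808 = 0.0231 ⇒ 0.02
Pr(exercise) under Q = N(d₂) = 0.5080

0.5080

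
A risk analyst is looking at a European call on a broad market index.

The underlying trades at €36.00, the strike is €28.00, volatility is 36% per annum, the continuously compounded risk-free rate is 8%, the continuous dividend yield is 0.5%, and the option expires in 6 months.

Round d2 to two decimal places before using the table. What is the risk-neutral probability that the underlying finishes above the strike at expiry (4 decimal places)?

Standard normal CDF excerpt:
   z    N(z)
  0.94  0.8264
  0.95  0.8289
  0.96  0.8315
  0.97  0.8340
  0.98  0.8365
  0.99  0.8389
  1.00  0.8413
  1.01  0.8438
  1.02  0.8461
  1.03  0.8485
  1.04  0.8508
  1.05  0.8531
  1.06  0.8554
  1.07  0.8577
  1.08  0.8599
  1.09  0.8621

T = 0.5;  σ√T = 0.2546
ln(S/K) + (r − q + σ²/2)T = ln(36/28) + (0.08 − 0.005 + 0.36²/2)·0.5 = 0.2513 + 0.0699 = 0.3212
d₁ = 0.3212 / 0.2546 = 1.2618 which rounds to 1.26
d₂ = d₁ − σ√T = 1.2618 − 0.2546 = 1.0073 which rounds to 1.01
Pr(exercise) under Q = N(d₂) = 0.8438

0.8438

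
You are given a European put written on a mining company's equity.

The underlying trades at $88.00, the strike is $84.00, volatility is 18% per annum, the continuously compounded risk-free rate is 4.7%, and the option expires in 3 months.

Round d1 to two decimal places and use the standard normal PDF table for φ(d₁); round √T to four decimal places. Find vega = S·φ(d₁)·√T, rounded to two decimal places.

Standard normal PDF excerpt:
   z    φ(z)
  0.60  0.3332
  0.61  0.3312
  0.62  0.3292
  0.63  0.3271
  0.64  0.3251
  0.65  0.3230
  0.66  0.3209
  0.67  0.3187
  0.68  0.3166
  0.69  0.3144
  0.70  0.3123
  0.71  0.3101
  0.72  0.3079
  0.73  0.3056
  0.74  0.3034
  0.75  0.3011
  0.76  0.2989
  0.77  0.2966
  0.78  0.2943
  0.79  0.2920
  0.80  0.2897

T = 0.25;  σ√T = 0.0900
ln(S/K) + (r + σ²/2)T = ln(88/84) + (0.047 + 0.18²/2)·0.25 = 0.0465 + 0.0158 = 0.0623
d₁ = 0.0623 / 0.0900 = 0.6924 which rounds to 0.69
√T = √0.25 = 0.5000
φ(d₁) = φ(0.69) = 0.3144
vega = S·φ(d₁)·√T = 88·0.3144·0.5000 = 13.8336
(Vega is the same for a European call and put with the same parameters.)

13.83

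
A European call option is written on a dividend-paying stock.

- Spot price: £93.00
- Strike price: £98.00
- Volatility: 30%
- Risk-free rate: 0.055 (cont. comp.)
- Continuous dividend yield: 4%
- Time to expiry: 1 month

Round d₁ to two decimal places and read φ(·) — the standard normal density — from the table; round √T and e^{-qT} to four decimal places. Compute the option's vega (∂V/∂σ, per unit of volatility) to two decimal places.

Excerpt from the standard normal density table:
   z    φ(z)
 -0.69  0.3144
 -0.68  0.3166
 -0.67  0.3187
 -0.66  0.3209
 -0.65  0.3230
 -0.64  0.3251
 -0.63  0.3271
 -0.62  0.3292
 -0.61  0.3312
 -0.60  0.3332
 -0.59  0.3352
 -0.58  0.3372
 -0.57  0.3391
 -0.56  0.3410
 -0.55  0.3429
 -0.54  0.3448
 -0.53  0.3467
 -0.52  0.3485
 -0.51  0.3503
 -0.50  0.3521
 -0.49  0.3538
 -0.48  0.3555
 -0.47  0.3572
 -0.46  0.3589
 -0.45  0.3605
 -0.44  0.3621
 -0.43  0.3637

9.18

T = 0.08333;  σ√T = 0.0866
d₁ = [ln(93/98) + (0.055 − 0.04 + 0.3²/2)·0.08333] / 0.0866 = [-0.0524 + 0.0050] / 0.0866 = -0.5470 which rounds to -0.55
√T = √0.08333 = 0.2887
φ(d₁) = φ(-0.55) = 0.3429
e^(−qT) = e^(−0.04·0.08333) = 0.9967
vega = S·e^(−qT)·φ(d₁)·√T = 93·0.9967·0.3429·0.2887 = 9.1762
(Call and put vega coincide under Black-Scholes.)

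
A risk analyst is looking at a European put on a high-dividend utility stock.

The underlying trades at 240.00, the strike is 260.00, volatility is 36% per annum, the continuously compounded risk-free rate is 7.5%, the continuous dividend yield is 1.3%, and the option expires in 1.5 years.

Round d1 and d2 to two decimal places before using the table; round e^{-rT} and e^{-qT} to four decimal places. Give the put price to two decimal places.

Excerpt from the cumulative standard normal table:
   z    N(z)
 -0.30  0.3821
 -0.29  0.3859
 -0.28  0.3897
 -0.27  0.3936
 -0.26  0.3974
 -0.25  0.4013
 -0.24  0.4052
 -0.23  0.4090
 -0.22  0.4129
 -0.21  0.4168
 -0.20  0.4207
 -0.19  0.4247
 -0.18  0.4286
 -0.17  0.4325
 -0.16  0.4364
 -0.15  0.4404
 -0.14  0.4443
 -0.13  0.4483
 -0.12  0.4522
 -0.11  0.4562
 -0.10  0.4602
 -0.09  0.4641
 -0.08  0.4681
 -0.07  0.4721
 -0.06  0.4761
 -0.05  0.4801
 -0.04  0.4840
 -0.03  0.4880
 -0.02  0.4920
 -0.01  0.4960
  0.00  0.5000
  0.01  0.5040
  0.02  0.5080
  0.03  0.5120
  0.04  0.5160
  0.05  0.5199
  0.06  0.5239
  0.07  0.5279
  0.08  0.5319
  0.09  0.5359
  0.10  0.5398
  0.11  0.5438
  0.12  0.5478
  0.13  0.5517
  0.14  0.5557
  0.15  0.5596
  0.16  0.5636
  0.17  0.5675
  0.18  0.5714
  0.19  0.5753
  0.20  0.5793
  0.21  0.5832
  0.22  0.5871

σ√T = 0.36·√1.5 = 0.4409
d₁ = [ln(240/260) + (0.075 − 0.013 + 0.36²/2)·1.5] / 0.4409 = [-0.0800 + 0.1902] / 0.4409 = 0.2498 → 0.25
d₂ = d₁ − σ√T = 0.2498 − 0.4409 = -0.1911 → -0.19
e^(−qT) = e^(−0.013·1.5) = 0.9807;  e^(−rT) = e^(−0.075·1.5) = 0.8936
P = 260·0.8936·N(0.19) − 240·0.9807·N(-0.25) = 260·0.8936·0.5753 − 240·0.9807·0.4013 = 133.6629 − 94.4532 = 39.2097

39.21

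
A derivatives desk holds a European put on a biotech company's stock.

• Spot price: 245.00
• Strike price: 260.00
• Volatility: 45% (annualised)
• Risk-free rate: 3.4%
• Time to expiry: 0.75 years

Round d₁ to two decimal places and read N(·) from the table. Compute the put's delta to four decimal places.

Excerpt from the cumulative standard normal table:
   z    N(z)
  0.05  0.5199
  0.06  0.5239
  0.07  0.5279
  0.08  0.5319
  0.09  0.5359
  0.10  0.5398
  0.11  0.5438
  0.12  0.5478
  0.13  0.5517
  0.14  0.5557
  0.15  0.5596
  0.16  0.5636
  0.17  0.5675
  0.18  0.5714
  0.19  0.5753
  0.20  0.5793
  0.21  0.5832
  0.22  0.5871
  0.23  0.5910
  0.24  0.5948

-0.4562

σ√T = 0.45 × 0.8660 = 0.3897
d₁ = [ln(245/260) + (0.034 + ½·0.45²)·0.75] / (σ√T) = (-0.0594 + 0.1014) / 0.3897 = 0.1078 ≈ 0.11
N(d₁) = N(0.11) = 0.5438
Δ_put = N(d₁) − 1 = 0.5438 − 1 = -0.4562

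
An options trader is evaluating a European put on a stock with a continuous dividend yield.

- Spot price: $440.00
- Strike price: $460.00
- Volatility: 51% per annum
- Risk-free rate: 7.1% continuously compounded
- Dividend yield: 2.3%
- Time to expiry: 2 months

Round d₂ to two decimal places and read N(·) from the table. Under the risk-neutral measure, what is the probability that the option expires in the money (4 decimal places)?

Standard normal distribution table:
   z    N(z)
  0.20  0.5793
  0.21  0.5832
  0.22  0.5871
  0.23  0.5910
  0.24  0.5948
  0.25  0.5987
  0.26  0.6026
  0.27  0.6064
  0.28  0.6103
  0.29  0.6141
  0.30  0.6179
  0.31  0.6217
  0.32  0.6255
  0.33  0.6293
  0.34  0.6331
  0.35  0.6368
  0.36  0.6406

σ√T = 0.51·√0.1667 = 0.2082
d₁ = [ln(440/460) + (0.071 − 0.023 + 0.51²/2)·0.1667] / 0.2082 = [-0.0445 + 0.0297] / 0.2082 = -0.0710 which rounds to -0.07
d₂ = d₁ − σ√T = -0.0710 − 0.2082 = -0.2792 which rounds to -0.28
Pr(exercise) under Q = N(−d₂) = N(0.28) = 0.6103

0.6103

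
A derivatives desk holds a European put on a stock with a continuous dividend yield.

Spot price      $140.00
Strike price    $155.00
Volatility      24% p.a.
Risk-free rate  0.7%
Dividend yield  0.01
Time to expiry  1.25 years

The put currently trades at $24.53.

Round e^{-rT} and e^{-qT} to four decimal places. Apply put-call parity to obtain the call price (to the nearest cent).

$9.14

exp(−qT) = exp(−0.01·1.25) = 0.9876;  exp(−rT) = exp(−0.007·1.25) = 0.9913
Put-call parity: C − P = S·e^(−qT) − K·e^(−rT) = 140·0.9876 − 155·0.9913 = 138.2640 − 153.6515 = -15.3875
C = P + (C − P) = 24.53 + (-15.3875) = 9.1425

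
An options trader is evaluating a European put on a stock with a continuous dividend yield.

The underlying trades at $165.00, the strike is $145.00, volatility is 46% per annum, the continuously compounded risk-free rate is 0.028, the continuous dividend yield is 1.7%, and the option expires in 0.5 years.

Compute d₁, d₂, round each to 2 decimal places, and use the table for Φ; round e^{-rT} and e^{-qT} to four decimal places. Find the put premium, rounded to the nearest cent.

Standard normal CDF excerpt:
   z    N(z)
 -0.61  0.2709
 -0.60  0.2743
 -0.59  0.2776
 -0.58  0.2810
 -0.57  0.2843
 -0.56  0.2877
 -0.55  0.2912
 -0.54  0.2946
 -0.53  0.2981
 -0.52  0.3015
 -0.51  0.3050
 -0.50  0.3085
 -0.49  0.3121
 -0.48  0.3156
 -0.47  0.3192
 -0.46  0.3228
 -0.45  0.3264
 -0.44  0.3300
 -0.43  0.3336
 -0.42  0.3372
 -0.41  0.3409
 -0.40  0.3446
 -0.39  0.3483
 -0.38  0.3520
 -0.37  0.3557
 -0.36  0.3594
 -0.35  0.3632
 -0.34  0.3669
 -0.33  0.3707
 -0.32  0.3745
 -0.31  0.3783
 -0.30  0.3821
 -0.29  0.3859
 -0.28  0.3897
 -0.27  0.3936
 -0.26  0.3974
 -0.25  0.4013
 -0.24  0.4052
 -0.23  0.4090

$11.41

T = 0.5;  σ√T = 0.3253
d₁ = [ln(165/145) + (0.028 − 0.017 + 0.46²/2)·0.5] / 0.3253 = [0.1292 + 0.0584] / 0.3253 = 0.5768 which rounds to 0.58
d₂ = d₁ − σ√T = 0.5768 − 0.3253 = 0.2515 which rounds to 0.25
exp(−qT) = exp(−0.017·0.5) = 0.9915;  exp(−rT) = exp(−0.028·0.5) = 0.9861
P = 145·0.9861·N(-0.25) − 165·0.9915·N(-0.58) = 145·0.9861·0.4013 − 165·0.9915·0.2810 = 57.3797 − 45.9709 = 11.4088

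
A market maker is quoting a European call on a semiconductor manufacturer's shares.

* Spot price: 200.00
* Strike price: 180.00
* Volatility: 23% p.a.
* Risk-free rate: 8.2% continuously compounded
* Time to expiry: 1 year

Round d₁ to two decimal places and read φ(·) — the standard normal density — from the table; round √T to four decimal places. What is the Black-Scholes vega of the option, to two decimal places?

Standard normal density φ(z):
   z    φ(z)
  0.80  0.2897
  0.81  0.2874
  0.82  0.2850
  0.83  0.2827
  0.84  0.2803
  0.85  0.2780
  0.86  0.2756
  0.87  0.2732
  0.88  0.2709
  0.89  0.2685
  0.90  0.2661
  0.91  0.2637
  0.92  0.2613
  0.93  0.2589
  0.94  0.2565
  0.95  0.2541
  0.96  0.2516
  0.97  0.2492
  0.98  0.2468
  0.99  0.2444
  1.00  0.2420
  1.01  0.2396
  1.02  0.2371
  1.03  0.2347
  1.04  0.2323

51.78

T = 1;  σ√T = 0.2300
d₁ = [ln(200/180) + (0.082 + ½·0.23²)·1] / (σ√T) = (0.1054 + 0.1085) / 0.2300 = 0.9296 which rounds to 0.93
√T = √1 = 1.0000
φ(d₁) = φ(0.93) = 0.2589
vega = S·φ(d₁)·√T = 200·0.2589·1.0000 = 51.7800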